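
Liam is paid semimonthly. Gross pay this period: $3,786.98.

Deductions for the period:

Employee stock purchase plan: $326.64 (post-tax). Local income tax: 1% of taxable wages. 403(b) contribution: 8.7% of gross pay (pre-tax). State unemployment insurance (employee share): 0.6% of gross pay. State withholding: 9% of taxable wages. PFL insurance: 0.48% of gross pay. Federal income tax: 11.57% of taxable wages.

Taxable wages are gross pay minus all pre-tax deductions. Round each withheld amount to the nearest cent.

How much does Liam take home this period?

$2,344.18

403(b) contribution: $3,786.98 × 0.087 = $329.47
Taxable wages = $3,786.98 − $329.47 = $3,457.51
Local income tax: $3,457.51 × 0.01 = $34.58
State withholding: $3,457.51 × 0.09 = $311.18
Federal income tax: $3,457.51 × 0.1157 = $400.03
State unemployment insurance (employee share): $3,786.98 × 0.006 = $22.72
PFL insurance: $3,786.98 × 0.0048 = $18.18
Employee stock purchase plan: $326.64
Total deductions = $329.47 + $34.58 + $311.18 + $400.03 + $22.72 + $18.18 + $326.64 = $1,442.80
Net pay = $3,786.98 − $1,442.80 = $2,344.18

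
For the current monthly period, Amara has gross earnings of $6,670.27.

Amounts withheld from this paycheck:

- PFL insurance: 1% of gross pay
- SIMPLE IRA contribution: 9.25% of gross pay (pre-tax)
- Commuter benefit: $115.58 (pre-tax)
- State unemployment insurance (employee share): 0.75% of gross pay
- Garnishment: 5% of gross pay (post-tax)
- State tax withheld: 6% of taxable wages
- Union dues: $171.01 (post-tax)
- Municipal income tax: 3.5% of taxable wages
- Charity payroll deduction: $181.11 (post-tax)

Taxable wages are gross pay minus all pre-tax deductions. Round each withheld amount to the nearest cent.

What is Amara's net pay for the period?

SIMPLE IRA contribution: $6,670.27 × 0.0925 = $617.00
Commuter benefit: $115.58
Pre-tax total = $617.00 + $115.58 = $732.58
Taxable wages = $6,670.27 − $732.58 = $5,937.69
Municipal income tax: $5,937.69 × 0.035 = $207.82
State tax withheld: $5,937.69 × 0.06 = $356.26
PFL insurance: $6,670.27 × 0.01 = $66.70
State unemployment insurance (employee share): $6,670.27 × 0.0075 = $50.03
Union dues: $171.01
Charity payroll deduction: $181.11
Garnishment: $6,670.27 × 0.05 = $333.51
Total deductions = $617.00 + $115.58 + $207.82 + $356.26 + $66.70 + $50.03 + $171.01 + $181.11 + $333.51 = $2,099.02
Net pay = $6,670.27 − $2,099.02 = $4,571.25

$4,571.25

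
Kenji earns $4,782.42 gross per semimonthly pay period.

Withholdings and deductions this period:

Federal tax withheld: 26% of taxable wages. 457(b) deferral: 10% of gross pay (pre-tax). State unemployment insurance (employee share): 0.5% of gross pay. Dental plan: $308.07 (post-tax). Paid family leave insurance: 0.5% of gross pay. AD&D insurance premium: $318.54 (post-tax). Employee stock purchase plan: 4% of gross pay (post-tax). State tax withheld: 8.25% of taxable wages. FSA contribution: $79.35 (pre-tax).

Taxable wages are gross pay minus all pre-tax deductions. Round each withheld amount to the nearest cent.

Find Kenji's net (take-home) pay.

FSA contribution: $79.35
457(b) deferral: $4,782.42 × 0.1 = $478.24
Pre-tax total = $79.35 + $478.24 = $557.59
Taxable wages = $4,782.42 − $557.59 = $4,224.83
Federal tax withheld: $4,224.83 × 0.26 = $1,098.46
State tax withheld: $4,224.83 × 0.0825 = $348.55
State unemployment insurance (employee share): $4,782.42 × 0.005 = $23.91
Paid family leave insurance: $4,782.42 × 0.005 = $23.91
Employee stock purchase plan: $4,782.42 × 0.04 = $191.30
AD&D insurance premium: $318.54
Dental plan: $308.07
Total deductions = $79.35 + $478.24 + $1,098.46 + $348.55 + $23.91 + $23.91 + $191.30 + $318.54 + $308.07 = $2,870.33
Net pay = $4,782.42 − $2,870.33 = $1,912.09

$1,912.09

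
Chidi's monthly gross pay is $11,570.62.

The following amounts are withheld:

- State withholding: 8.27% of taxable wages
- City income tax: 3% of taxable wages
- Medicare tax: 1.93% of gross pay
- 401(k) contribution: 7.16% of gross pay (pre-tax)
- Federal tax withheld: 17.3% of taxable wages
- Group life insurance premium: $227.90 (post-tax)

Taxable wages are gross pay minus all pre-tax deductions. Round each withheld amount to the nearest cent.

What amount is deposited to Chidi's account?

$7,221.92

401(k) contribution: $11,570.62 × 0.0716 = $828.46
Taxable wages = $11,570.62 − $828.46 = $10,742.16
City income tax: $10,742.16 × 0.03 = $322.26
Federal tax withheld: $10,742.16 × 0.173 = $1,858.39
State withholding: $10,742.16 × 0.0827 = $888.38
Medicare tax: $11,570.62 × 0.0193 = $223.31
Group life insurance premium: $227.90
Total deductions = $828.46 + $322.26 + $1,858.39 + $888.38 + $223.31 + $227.90 = $4,348.70
Net pay = $11,570.62 − $4,348.70 = $7,221.92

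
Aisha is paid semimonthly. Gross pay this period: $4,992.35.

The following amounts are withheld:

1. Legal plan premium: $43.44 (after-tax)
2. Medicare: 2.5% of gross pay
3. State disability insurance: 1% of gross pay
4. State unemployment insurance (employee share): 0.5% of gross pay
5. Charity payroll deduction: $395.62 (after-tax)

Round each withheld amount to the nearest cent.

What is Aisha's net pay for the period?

$4,353.60

State unemployment insurance (employee share): $4,992.35 × 0.005 = $24.96
Medicare: $4,992.35 × 0.025 = $124.81
State disability insurance: $4,992.35 × 0.01 = $49.92
Legal plan premium: $43.44
Charity payroll deduction: $395.62
Total deductions = $24.96 + $124.81 + $49.92 + $43.44 + $395.62 = $638.75
Net pay = $4,992.35 − $638.75 = $4,353.60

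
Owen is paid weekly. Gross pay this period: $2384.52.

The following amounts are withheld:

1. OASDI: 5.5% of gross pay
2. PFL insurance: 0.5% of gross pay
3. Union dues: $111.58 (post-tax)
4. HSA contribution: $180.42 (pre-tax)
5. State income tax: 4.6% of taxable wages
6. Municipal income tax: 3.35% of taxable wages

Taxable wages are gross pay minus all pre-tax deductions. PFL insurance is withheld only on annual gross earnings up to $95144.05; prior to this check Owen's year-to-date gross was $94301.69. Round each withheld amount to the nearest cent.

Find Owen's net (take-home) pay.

$1781.93

HSA contribution: $180.42
Taxable wages = $2384.52 − $180.42 = $2204.10
Municipal income tax: $2204.10 × 0.0335 = $73.84
State income tax: $2204.10 × 0.046 = $101.39
PFL insurance: only $95144.05 − $94301.69 = $842.36 of this check is subject → $842.36 × 0.005 = $4.21
OASDI: $2384.52 × 0.055 = $131.15
Union dues: $111.58
Total deductions = $180.42 + $73.84 + $101.39 + $4.21 + $131.15 + $111.58 = $602.59
Net pay = $2384.52 − $602.59 = $1781.93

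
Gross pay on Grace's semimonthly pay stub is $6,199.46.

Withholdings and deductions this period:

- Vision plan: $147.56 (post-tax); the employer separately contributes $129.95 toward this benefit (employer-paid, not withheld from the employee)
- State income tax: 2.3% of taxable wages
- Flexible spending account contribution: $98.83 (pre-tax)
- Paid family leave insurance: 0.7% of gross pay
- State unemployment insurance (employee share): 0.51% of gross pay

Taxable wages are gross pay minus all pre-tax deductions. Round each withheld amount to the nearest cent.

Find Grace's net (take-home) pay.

Flexible spending account contribution: $98.83
Taxable wages = $6,199.46 − $98.83 = $6,100.63
State income tax: $6,100.63 × 0.023 = $140.31
State unemployment insurance (employee share): $6,199.46 × 0.0051 = $31.62
Paid family leave insurance: $6,199.46 × 0.007 = $43.40
Vision plan: $147.56
(Employer's $129.95 toward vision plan is not withheld from the employee.)
Total deductions = $98.83 + $140.31 + $31.62 + $43.40 + $147.56 = $461.72
Net pay = $6,199.46 − $461.72 = $5,737.74

$5,737.74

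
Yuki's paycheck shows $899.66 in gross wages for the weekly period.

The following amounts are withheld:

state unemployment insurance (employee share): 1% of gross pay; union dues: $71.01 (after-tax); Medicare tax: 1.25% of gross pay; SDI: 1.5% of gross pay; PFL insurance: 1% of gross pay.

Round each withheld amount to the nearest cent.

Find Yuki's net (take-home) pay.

$785.91

State unemployment insurance (employee share): $899.66 × 0.01 = $9.00
SDI: $899.66 × 0.015 = $13.49
PFL insurance: $899.66 × 0.01 = $9.00
Medicare tax: $899.66 × 0.0125 = $11.25
Union dues: $71.01
Total deductions = $9.00 + $13.49 + $9.00 + $11.25 + $71.01 = $113.75
Net pay = $899.66 − $113.75 = $785.91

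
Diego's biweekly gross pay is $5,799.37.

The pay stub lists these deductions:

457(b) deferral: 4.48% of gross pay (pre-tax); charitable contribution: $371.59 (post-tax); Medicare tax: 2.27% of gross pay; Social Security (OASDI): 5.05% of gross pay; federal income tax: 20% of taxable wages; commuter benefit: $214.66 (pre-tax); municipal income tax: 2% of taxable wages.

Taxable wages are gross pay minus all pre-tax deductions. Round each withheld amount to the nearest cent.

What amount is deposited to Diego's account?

Commuter benefit: $214.66
457(b) deferral: $5,799.37 × 0.0448 = $259.81
Pre-tax total = $214.66 + $259.81 = $474.47
Taxable wages = $5,799.37 − $474.47 = $5,324.90
Municipal income tax: $5,324.90 × 0.02 = $106.50
Federal income tax: $5,324.90 × 0.2 = $1,064.98
Social Security (OASDI): $5,799.37 × 0.0505 = $292.87
Medicare tax: $5,799.37 × 0.0227 = $131.65
Charitable contribution: $371.59
Total deductions = $214.66 + $259.81 + $106.50 + $1,064.98 + $292.87 + $131.65 + $371.59 = $2,442.06
Net pay = $5,799.37 − $2,442.06 = $3,357.31

$3,357.31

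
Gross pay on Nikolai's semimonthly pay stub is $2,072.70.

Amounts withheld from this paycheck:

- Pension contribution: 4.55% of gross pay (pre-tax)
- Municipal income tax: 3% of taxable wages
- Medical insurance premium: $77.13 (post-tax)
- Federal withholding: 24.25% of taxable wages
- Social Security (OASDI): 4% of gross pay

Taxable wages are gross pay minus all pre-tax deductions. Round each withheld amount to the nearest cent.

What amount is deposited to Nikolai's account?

Pension contribution: $2,072.70 × 0.0455 = $94.31
Taxable wages = $2,072.70 − $94.31 = $1,978.39
Federal withholding: $1,978.39 × 0.2425 = $479.76
Municipal income tax: $1,978.39 × 0.03 = $59.35
Social Security (OASDI): $2,072.70 × 0.04 = $82.91
Medical insurance premium: $77.13
Total deductions = $94.31 + $479.76 + $59.35 + $82.91 + $77.13 = $793.46
Net pay = $2,072.70 − $793.46 = $1,279.24

$1,279.24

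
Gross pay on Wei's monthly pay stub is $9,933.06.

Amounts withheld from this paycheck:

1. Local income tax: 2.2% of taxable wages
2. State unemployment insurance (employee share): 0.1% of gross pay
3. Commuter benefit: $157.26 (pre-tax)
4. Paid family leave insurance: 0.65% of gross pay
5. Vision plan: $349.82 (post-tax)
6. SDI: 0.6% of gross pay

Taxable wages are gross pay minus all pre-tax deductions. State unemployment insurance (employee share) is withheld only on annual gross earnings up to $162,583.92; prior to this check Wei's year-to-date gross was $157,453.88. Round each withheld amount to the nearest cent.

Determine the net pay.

Commuter benefit: $157.26
Taxable wages = $9,933.06 − $157.26 = $9,775.80
Local income tax: $9,775.80 × 0.022 = $215.07
SDI: $9,933.06 × 0.006 = $59.60
State unemployment insurance (employee share): only $162,583.92 − $157,453.88 = $5,130.04 of this check is subject → $5,130.04 × 0.001 = $5.13
Paid family leave insurance: $9,933.06 × 0.0065 = $64.56
Vision plan: $349.82
Total deductions = $157.26 + $215.07 + $59.60 + $5.13 + $64.56 + $349.82 = $851.44
Net pay = $9,933.06 − $851.44 = $9,081.62

$9,081.62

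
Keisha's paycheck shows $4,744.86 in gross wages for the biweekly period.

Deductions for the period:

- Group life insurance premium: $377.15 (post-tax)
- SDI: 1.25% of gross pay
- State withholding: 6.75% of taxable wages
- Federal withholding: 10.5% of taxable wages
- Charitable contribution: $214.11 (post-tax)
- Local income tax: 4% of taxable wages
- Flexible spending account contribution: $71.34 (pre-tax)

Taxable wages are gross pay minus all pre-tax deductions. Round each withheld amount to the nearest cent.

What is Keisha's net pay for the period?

Flexible spending account contribution: $71.34
Taxable wages = $4,744.86 − $71.34 = $4,673.52
State withholding: $4,673.52 × 0.0675 = $315.46
Federal withholding: $4,673.52 × 0.105 = $490.72
Local income tax: $4,673.52 × 0.04 = $186.94
SDI: $4,744.86 × 0.0125 = $59.31
Charitable contribution: $214.11
Group life insurance premium: $377.15
Total deductions = $71.34 + $315.46 + $490.72 + $186.94 + $59.31 + $214.11 + $377.15 = $1,715.03
Net pay = $4,744.86 − $1,715.03 = $3,029.83

$3,029.83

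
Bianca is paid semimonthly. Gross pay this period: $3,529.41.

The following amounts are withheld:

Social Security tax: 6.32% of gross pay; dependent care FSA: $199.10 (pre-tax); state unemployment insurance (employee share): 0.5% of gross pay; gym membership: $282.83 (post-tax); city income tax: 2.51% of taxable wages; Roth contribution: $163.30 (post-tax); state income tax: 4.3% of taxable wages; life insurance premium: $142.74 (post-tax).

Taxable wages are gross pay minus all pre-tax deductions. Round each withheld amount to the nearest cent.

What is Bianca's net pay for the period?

Dependent care FSA: $199.10
Taxable wages = $3,529.41 − $199.10 = $3,330.31
State income tax: $3,330.31 × 0.043 = $143.20
City income tax: $3,330.31 × 0.0251 = $83.59
State unemployment insurance (employee share): $3,529.41 × 0.005 = $17.65
Social Security tax: $3,529.41 × 0.0632 = $223.06
Roth contribution: $163.30
Life insurance premium: $142.74
Gym membership: $282.83
Total deductions = $199.10 + $143.20 + $83.59 + $17.65 + $223.06 + $163.30 + $142.74 + $282.83 = $1,255.47
Net pay = $3,529.41 − $1,255.47 = $2,273.94

$2,273.94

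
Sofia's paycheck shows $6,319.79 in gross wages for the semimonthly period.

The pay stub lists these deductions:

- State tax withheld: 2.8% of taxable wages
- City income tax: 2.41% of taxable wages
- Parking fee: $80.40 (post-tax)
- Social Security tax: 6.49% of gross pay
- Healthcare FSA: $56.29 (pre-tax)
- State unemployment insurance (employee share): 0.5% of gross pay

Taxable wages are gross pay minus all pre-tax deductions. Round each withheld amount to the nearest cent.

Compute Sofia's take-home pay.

Healthcare FSA: $56.29
Taxable wages = $6,319.79 − $56.29 = $6,263.50
State tax withheld: $6,263.50 × 0.028 = $175.38
City income tax: $6,263.50 × 0.0241 = $150.95
Social Security tax: $6,319.79 × 0.0649 = $410.15
State unemployment insurance (employee share): $6,319.79 × 0.005 = $31.60
Parking fee: $80.40
Total deductions = $56.29 + $175.38 + $150.95 + $410.15 + $31.60 + $80.40 = $904.77
Net pay = $6,319.79 − $904.77 = $5,415.02

$5,415.02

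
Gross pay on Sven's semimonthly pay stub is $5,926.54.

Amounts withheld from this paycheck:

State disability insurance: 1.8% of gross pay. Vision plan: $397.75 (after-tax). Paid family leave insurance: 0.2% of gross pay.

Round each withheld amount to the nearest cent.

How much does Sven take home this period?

$5,410.26

State disability insurance: $5,926.54 × 0.018 = $106.68
Paid family leave insurance: $5,926.54 × 0.002 = $11.85
Vision plan: $397.75
Total deductions = $106.68 + $11.85 + $397.75 = $516.28
Net pay = $5,926.54 − $516.28 = $5,410.26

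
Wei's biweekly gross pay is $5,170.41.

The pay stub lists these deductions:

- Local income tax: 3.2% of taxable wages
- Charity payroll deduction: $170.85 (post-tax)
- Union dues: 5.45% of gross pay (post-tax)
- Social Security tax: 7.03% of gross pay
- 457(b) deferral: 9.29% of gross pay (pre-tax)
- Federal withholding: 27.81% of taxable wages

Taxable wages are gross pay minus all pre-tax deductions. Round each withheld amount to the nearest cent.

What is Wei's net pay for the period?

457(b) deferral: $5,170.41 × 0.0929 = $480.33
Taxable wages = $5,170.41 − $480.33 = $4,690.08
Federal withholding: $4,690.08 × 0.2781 = $1,304.31
Local income tax: $4,690.08 × 0.032 = $150.08
Social Security tax: $5,170.41 × 0.0703 = $363.48
Charity payroll deduction: $170.85
Union dues: $5,170.41 × 0.0545 = $281.79
Total deductions = $480.33 + $1,304.31 + $150.08 + $363.48 + $170.85 + $281.79 = $2,750.84
Net pay = $5,170.41 − $2,750.84 = $2,419.57

$2,419.57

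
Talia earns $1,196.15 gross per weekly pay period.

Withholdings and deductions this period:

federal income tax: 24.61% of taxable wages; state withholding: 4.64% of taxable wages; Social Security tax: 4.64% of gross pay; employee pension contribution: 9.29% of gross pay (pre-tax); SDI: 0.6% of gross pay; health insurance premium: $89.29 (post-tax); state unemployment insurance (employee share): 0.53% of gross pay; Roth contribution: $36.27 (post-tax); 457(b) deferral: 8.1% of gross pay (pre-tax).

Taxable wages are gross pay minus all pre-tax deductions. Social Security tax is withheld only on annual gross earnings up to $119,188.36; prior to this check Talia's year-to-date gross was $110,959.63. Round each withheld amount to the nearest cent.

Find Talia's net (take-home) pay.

457(b) deferral: $1,196.15 × 0.081 = $96.89
Employee pension contribution: $1,196.15 × 0.0929 = $111.12
Pre-tax total = $96.89 + $111.12 = $208.01
Taxable wages = $1,196.15 − $208.01 = $988.14
State withholding: $988.14 × 0.0464 = $45.85
Federal income tax: $988.14 × 0.2461 = $243.18
SDI: $1,196.15 × 0.006 = $7.18
Social Security tax: cap not yet reached, full $1,196.15 is subject → $1,196.15 × 0.0464 = $55.50
State unemployment insurance (employee share): $1,196.15 × 0.0053 = $6.34
Health insurance premium: $89.29
Roth contribution: $36.27
Total deductions = $96.89 + $111.12 + $45.85 + $243.18 + $7.18 + $55.50 + $6.34 + $89.29 + $36.27 = $691.62
Net pay = $1,196.15 − $691.62 = $504.53

$504.53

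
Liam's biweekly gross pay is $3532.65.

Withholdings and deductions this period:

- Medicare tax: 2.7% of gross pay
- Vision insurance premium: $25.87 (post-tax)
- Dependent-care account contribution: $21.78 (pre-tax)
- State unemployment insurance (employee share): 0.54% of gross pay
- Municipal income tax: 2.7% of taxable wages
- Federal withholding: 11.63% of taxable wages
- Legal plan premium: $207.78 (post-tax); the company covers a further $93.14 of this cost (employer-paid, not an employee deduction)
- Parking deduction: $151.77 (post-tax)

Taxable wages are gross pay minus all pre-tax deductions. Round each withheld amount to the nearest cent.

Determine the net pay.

$2507.89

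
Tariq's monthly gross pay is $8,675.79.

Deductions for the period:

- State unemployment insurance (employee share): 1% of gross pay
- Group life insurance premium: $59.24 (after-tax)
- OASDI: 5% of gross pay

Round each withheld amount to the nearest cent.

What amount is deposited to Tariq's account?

OASDI: $8,675.79 × 0.05 = $433.79
State unemployment insurance (employee share): $8,675.79 × 0.01 = $86.76
Group life insurance premium: $59.24
Total deductions = $433.79 + $86.76 + $59.24 = $579.79
Net pay = $8,675.79 − $579.79 = $8,096.00

$8,096.00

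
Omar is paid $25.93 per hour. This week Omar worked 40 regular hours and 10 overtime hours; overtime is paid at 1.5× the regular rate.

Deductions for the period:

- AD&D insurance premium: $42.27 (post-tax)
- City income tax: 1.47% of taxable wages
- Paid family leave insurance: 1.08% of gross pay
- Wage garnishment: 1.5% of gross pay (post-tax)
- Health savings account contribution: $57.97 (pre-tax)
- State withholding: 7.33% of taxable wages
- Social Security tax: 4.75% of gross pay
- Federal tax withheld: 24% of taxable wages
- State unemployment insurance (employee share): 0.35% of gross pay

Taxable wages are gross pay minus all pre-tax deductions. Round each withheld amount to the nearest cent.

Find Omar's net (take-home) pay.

Regular pay: 40 × $25.93 = $1,037.20
Overtime pay: 10 × $25.93 × 1.5 = $388.95
Gross pay = $1,037.20 + $388.95 = $1,426.15
Health savings account contribution: $57.97
Taxable wages = $1,426.15 − $57.97 = $1,368.18
State withholding: $1,368.18 × 0.0733 = $100.29
City income tax: $1,368.18 × 0.0147 = $20.11
Federal tax withheld: $1,368.18 × 0.24 = $328.36
Social Security tax: $1,426.15 × 0.0475 = $67.74
Paid family leave insurance: $1,426.15 × 0.0108 = $15.40
State unemployment insurance (employee share): $1,426.15 × 0.0035 = $4.99
AD&D insurance premium: $42.27
Wage garnishment: $1,426.15 × 0.015 = $21.39
Total deductions = $57.97 + $100.29 + $20.11 + $328.36 + $67.74 + $15.40 + $4.99 + $42.27 + $21.39 = $658.52
Net pay = $1,426.15 − $658.52 = $767.63

$767.63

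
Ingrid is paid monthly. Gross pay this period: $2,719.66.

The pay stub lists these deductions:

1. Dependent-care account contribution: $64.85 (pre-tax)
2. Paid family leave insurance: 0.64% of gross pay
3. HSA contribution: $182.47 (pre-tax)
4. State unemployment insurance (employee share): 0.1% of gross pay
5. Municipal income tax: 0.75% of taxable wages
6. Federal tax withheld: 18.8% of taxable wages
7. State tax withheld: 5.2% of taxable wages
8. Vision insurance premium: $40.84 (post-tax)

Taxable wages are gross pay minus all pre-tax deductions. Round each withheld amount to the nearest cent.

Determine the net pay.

Dependent-care account contribution: $64.85
HSA contribution: $182.47
Pre-tax total = $64.85 + $182.47 = $247.32
Taxable wages = $2,719.66 − $247.32 = $2,472.34
Municipal income tax: $2,472.34 × 0.0075 = $18.54
State tax withheld: $2,472.34 × 0.052 = $128.56
Federal tax withheld: $2,472.34 × 0.188 = $464.80
State unemployment insurance (employee share): $2,719.66 × 0.001 = $2.72
Paid family leave insurance: $2,719.66 × 0.0064 = $17.41
Vision insurance premium: $40.84
Total deductions = $64.85 + $182.47 + $18.54 + $128.56 + $464.80 + $2.72 + $17.41 + $40.84 = $920.19
Net pay = $2,719.66 − $920.19 = $1,799.47

$1,799.47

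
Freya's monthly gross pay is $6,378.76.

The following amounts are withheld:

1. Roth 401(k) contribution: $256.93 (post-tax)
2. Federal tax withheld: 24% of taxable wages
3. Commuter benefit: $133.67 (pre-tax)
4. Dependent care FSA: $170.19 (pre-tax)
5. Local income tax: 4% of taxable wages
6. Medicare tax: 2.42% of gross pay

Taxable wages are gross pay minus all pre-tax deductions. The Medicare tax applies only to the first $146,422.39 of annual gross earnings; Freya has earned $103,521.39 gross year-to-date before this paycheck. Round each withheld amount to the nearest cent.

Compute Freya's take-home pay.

$3,962.62

Commuter benefit: $133.67
Dependent care FSA: $170.19
Pre-tax total = $133.67 + $170.19 = $303.86
Taxable wages = $6,378.76 − $303.86 = $6,074.90
Federal tax withheld: $6,074.90 × 0.24 = $1,457.98
Local income tax: $6,074.90 × 0.04 = $243.00
Medicare tax: cap not yet reached, full $6,378.76 is subject → $6,378.76 × 0.0242 = $154.37
Roth 401(k) contribution: $256.93
Total deductions = $133.67 + $170.19 + $1,457.98 + $243.00 + $154.37 + $256.93 = $2,416.14
Net pay = $6,378.76 − $2,416.14 = $3,962.62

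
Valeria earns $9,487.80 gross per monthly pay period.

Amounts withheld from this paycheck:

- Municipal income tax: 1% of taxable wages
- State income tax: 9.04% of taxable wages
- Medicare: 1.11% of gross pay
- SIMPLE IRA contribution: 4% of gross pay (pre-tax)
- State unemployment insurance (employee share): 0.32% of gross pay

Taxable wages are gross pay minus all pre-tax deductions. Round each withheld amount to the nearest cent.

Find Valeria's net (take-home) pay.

$8,058.15

SIMPLE IRA contribution: $9,487.80 × 0.04 = $379.51
Taxable wages = $9,487.80 − $379.51 = $9,108.29
State income tax: $9,108.29 × 0.0904 = $823.39
Municipal income tax: $9,108.29 × 0.01 = $91.08
State unemployment insurance (employee share): $9,487.80 × 0.0032 = $30.36
Medicare: $9,487.80 × 0.0111 = $105.31
Total deductions = $379.51 + $823.39 + $91.08 + $30.36 + $105.31 = $1,429.65
Net pay = $9,487.80 − $1,429.65 = $8,058.15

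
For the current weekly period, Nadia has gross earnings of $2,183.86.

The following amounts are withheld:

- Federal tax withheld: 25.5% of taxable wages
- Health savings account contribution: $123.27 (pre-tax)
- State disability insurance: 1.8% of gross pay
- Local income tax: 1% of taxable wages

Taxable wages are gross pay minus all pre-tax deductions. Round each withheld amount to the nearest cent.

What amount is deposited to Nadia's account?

Health savings account contribution: $123.27
Taxable wages = $2,183.86 − $123.27 = $2,060.59
Local income tax: $2,060.59 × 0.01 = $20.61
Federal tax withheld: $2,060.59 × 0.255 = $525.45
State disability insurance: $2,183.86 × 0.018 = $39.31
Total deductions = $123.27 + $20.61 + $525.45 + $39.31 = $708.64
Net pay = $2,183.86 − $708.64 = $1,475.22

$1,475.22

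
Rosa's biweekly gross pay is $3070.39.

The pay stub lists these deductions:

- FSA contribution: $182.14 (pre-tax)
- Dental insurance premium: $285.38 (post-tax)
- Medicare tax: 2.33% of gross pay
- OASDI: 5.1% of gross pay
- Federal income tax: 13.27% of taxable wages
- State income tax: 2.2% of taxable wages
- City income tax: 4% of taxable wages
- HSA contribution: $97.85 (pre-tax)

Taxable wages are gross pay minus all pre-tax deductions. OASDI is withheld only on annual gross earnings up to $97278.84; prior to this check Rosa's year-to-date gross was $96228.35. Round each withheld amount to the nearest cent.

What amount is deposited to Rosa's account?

$1836.61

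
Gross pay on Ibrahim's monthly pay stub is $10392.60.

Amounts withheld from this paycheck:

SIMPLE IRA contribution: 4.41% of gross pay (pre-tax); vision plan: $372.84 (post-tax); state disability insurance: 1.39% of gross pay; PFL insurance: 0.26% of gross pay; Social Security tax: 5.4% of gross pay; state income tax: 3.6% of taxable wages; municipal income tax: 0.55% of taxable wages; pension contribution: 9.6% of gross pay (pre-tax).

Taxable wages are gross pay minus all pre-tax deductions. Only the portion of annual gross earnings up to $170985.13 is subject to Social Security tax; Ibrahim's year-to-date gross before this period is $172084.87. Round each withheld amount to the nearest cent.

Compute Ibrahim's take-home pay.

SIMPLE IRA contribution: $10392.60 × 0.0441 = $458.31
Pension contribution: $10392.60 × 0.096 = $997.69
Pre-tax total = $458.31 + $997.69 = $1456.00
Taxable wages = $10392.60 − $1456.00 = $8936.60
Municipal income tax: $8936.60 × 0.0055 = $49.15
State income tax: $8936.60 × 0.036 = $321.72
PFL insurance: $10392.60 × 0.0026 = $27.02
Social Security tax: annual cap $170985.13 already reached (YTD $172084.87), so $0.00
State disability insurance: $10392.60 × 0.0139 = $144.46
Vision plan: $372.84
Total deductions = $458.31 + $997.69 + $49.15 + $321.72 + $27.02 + $0.00 + $144.46 + $372.84 = $2371.19
Net pay = $10392.60 − $2371.19 = $8021.41

$8021.41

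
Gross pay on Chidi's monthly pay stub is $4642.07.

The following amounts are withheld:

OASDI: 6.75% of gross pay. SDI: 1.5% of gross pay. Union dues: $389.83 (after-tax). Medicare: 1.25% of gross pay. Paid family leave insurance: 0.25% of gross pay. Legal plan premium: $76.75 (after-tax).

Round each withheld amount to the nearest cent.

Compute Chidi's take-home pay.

$3722.88

Paid family leave insurance: $4642.07 × 0.0025 = $11.61
Medicare: $4642.07 × 0.0125 = $58.03
SDI: $4642.07 × 0.015 = $69.63
OASDI: $4642.07 × 0.0675 = $313.34
Union dues: $389.83
Legal plan premium: $76.75
Total deductions = $11.61 + $58.03 + $69.63 + $313.34 + $389.83 + $76.75 = $919.19
Net pay = $4642.07 − $919.19 = $3722.88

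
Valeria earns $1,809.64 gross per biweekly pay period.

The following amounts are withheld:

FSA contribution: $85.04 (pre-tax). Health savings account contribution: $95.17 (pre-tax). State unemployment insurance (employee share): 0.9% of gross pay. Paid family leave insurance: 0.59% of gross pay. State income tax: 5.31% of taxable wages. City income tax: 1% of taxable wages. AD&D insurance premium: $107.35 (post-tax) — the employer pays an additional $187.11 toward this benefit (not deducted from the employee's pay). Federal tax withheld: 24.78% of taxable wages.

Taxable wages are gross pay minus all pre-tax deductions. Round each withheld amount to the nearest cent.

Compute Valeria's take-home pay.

FSA contribution: $85.04
Health savings account contribution: $95.17
Pre-tax total = $85.04 + $95.17 = $180.21
Taxable wages = $1,809.64 − $180.21 = $1,629.43
State income tax: $1,629.43 × 0.0531 = $86.52
Federal tax withheld: $1,629.43 × 0.2478 = $403.77
City income tax: $1,629.43 × 0.01 = $16.29
Paid family leave insurance: $1,809.64 × 0.0059 = $10.68
State unemployment insurance (employee share): $1,809.64 × 0.009 = $16.29
AD&D insurance premium: $107.35
(Employer's $187.11 toward AD&D insurance premium is not withheld from the employee.)
Total deductions = $85.04 + $95.17 + $86.52 + $403.77 + $16.29 + $10.68 + $16.29 + $107.35 = $821.11
Net pay = $1,809.64 − $821.11 = $988.53

$988.53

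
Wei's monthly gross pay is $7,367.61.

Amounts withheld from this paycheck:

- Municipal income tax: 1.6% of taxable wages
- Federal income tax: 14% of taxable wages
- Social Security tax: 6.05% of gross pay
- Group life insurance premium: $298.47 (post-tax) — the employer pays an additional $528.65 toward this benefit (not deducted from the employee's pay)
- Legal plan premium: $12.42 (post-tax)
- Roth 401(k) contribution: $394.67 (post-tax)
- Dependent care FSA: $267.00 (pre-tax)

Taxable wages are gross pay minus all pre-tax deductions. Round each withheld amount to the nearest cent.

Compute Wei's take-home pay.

Dependent care FSA: $267.00
Taxable wages = $7,367.61 − $267.00 = $7,100.61
Municipal income tax: $7,100.61 × 0.016 = $113.61
Federal income tax: $7,100.61 × 0.14 = $994.09
Social Security tax: $7,367.61 × 0.0605 = $445.74
Roth 401(k) contribution: $394.67
Legal plan premium: $12.42
Group life insurance premium: $298.47
(Employer's $528.65 toward group life insurance premium is not withheld from the employee.)
Total deductions = $267.00 + $113.61 + $994.09 + $445.74 + $394.67 + $12.42 + $298.47 = $2,526.00
Net pay = $7,367.61 − $2,526.00 = $4,841.61

$4,841.61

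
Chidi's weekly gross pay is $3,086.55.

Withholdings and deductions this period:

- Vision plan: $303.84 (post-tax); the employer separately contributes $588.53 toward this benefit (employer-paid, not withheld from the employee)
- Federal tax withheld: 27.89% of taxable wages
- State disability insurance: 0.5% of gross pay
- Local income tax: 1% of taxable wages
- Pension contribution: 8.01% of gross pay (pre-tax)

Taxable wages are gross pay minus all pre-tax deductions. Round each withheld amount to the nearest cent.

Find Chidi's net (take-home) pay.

$1,699.77

Pension contribution: $3,086.55 × 0.0801 = $247.23
Taxable wages = $3,086.55 − $247.23 = $2,839.32
Local income tax: $2,839.32 × 0.01 = $28.39
Federal tax withheld: $2,839.32 × 0.2789 = $791.89
State disability insurance: $3,086.55 × 0.005 = $15.43
Vision plan: $303.84
(Employer's $588.53 toward vision plan is not withheld from the employee.)
Total deductions = $247.23 + $28.39 + $791.89 + $15.43 + $303.84 = $1,386.78
Net pay = $3,086.55 − $1,386.78 = $1,699.77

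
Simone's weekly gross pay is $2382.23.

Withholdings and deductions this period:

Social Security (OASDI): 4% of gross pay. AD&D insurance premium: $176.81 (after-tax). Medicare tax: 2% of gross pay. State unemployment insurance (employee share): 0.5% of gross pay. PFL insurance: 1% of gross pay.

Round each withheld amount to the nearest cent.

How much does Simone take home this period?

$2026.76

PFL insurance: $2382.23 × 0.01 = $23.82
Medicare tax: $2382.23 × 0.02 = $47.64
Social Security (OASDI): $2382.23 × 0.04 = $95.29
State unemployment insurance (employee share): $2382.23 × 0.005 = $11.91
AD&D insurance premium: $176.81
Total deductions = $23.82 + $47.64 + $95.29 + $11.91 + $176.81 = $355.47
Net pay = $2382.23 − $355.47 = $2026.76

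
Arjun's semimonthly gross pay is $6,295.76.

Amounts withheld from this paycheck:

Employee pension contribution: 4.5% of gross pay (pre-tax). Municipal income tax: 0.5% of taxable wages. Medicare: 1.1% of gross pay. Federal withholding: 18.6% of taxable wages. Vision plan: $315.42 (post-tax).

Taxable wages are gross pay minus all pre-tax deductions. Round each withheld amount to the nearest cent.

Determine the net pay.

Employee pension contribution: $6,295.76 × 0.045 = $283.31
Taxable wages = $6,295.76 − $283.31 = $6,012.45
Municipal income tax: $6,012.45 × 0.005 = $30.06
Federal withholding: $6,012.45 × 0.186 = $1,118.32
Medicare: $6,295.76 × 0.011 = $69.25
Vision plan: $315.42
Total deductions = $283.31 + $30.06 + $1,118.32 + $69.25 + $315.42 = $1,816.36
Net pay = $6,295.76 − $1,816.36 = $4,479.40

$4,479.40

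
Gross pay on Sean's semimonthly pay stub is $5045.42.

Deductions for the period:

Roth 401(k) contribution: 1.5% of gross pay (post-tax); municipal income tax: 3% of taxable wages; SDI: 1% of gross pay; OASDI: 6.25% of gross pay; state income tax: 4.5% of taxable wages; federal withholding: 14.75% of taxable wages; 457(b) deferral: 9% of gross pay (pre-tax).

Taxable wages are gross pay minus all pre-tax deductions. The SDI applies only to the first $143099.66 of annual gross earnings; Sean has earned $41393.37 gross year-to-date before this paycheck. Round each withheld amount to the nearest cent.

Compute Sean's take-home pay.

$3128.29

457(b) deferral: $5045.42 × 0.09 = $454.09
Taxable wages = $5045.42 − $454.09 = $4591.33
Municipal income tax: $4591.33 × 0.03 = $137.74
Federal withholding: $4591.33 × 0.1475 = $677.22
State income tax: $4591.33 × 0.045 = $206.61
SDI: cap not yet reached, full $5045.42 is subject → $5045.42 × 0.01 = $50.45
OASDI: $5045.42 × 0.0625 = $315.34
Roth 401(k) contribution: $5045.42 × 0.015 = $75.68
Total deductions = $454.09 + $137.74 + $677.22 + $206.61 + $50.45 + $315.34 + $75.68 = $1917.13
Net pay = $5045.42 − $1917.13 = $3128.29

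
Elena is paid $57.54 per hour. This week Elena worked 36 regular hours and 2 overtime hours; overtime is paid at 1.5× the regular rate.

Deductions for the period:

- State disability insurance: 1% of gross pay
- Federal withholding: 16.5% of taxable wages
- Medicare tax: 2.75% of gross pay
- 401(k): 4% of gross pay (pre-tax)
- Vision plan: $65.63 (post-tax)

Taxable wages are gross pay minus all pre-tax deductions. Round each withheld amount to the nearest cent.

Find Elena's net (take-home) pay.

Regular pay: 36 × $57.54 = $2071.44
Overtime pay: 2 × $57.54 × 1.5 = $172.62
Gross pay = $2071.44 + $172.62 = $2244.06
401(k): $2244.06 × 0.04 = $89.76
Taxable wages = $2244.06 − $89.76 = $2154.30
Federal withholding: $2154.30 × 0.165 = $355.46
Medicare tax: $2244.06 × 0.0275 = $61.71
State disability insurance: $2244.06 × 0.01 = $22.44
Vision plan: $65.63
Total deductions = $89.76 + $355.46 + $61.71 + $22.44 + $65.63 = $595.00
Net pay = $2244.06 − $595.00 = $1649.06

$1649.06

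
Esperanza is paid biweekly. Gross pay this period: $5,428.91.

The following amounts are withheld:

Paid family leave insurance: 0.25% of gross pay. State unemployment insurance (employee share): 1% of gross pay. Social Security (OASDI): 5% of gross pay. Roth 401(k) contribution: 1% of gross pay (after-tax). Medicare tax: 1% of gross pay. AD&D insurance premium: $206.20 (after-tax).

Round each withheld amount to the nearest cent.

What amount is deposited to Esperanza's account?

$4,774.82

Social Security (OASDI): $5,428.91 × 0.05 = $271.45
Paid family leave insurance: $5,428.91 × 0.0025 = $13.57
Medicare tax: $5,428.91 × 0.01 = $54.29
State unemployment insurance (employee share): $5,428.91 × 0.01 = $54.29
AD&D insurance premium: $206.20
Roth 401(k) contribution: $5,428.91 × 0.01 = $54.29
Total deductions = $271.45 + $13.57 + $54.29 + $54.29 + $206.20 + $54.29 = $654.09
Net pay = $5,428.91 − $654.09 = $4,774.82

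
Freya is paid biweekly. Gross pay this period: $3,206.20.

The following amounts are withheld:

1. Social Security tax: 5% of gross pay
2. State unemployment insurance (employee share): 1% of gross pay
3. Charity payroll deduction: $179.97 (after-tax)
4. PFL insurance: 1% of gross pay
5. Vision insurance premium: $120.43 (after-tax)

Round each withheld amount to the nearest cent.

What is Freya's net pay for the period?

$2,681.37

Social Security tax: $3,206.20 × 0.05 = $160.31
State unemployment insurance (employee share): $3,206.20 × 0.01 = $32.06
PFL insurance: $3,206.20 × 0.01 = $32.06
Vision insurance premium: $120.43
Charity payroll deduction: $179.97
Total deductions = $160.31 + $32.06 + $32.06 + $120.43 + $179.97 = $524.83
Net pay = $3,206.20 − $524.83 = $2,681.37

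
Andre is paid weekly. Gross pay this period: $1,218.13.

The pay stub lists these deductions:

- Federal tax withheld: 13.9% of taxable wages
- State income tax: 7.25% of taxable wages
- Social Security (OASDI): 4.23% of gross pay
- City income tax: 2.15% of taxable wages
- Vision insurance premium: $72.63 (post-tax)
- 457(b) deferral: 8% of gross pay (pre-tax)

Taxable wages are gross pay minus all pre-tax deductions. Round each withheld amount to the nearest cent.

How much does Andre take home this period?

$735.41

457(b) deferral: $1,218.13 × 0.08 = $97.45
Taxable wages = $1,218.13 − $97.45 = $1,120.68
Federal tax withheld: $1,120.68 × 0.139 = $155.77
City income tax: $1,120.68 × 0.0215 = $24.09
State income tax: $1,120.68 × 0.0725 = $81.25
Social Security (OASDI): $1,218.13 × 0.0423 = $51.53
Vision insurance premium: $72.63
Total deductions = $97.45 + $155.77 + $24.09 + $81.25 + $51.53 + $72.63 = $482.72
Net pay = $1,218.13 − $482.72 = $735.41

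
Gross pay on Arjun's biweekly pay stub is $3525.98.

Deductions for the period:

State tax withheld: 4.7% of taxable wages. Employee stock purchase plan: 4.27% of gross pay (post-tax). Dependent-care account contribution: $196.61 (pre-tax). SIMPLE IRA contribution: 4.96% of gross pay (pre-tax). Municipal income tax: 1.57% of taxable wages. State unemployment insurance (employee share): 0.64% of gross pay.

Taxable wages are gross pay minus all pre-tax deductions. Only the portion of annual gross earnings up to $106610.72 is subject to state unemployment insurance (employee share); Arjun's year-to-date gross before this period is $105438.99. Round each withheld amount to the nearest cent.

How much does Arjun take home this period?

$2798.63

SIMPLE IRA contribution: $3525.98 × 0.0496 = $174.89
Dependent-care account contribution: $196.61
Pre-tax total = $174.89 + $196.61 = $371.50
Taxable wages = $3525.98 − $371.50 = $3154.48
Municipal income tax: $3154.48 × 0.0157 = $49.53
State tax withheld: $3154.48 × 0.047 = $148.26
State unemployment insurance (employee share): only $106610.72 − $105438.99 = $1171.73 of this check is subject → $1171.73 × 0.0064 = $7.50
Employee stock purchase plan: $3525.98 × 0.0427 = $150.56
Total deductions = $174.89 + $196.61 + $49.53 + $148.26 + $7.50 + $150.56 = $727.35
Net pay = $3525.98 − $727.35 = $2798.63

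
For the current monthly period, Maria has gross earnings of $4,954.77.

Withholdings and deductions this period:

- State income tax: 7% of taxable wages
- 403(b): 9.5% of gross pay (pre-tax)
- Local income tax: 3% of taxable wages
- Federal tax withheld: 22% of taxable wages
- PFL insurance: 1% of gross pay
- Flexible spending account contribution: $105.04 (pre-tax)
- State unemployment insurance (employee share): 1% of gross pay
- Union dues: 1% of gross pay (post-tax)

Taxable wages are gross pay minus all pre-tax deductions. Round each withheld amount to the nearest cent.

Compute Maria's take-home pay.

$2,829.09

Flexible spending account contribution: $105.04
403(b): $4,954.77 × 0.095 = $470.70
Pre-tax total = $105.04 + $470.70 = $575.74
Taxable wages = $4,954.77 − $575.74 = $4,379.03
State income tax: $4,379.03 × 0.07 = $306.53
Local income tax: $4,379.03 × 0.03 = $131.37
Federal tax withheld: $4,379.03 × 0.22 = $963.39
State unemployment insurance (employee share): $4,954.77 × 0.01 = $49.55
PFL insurance: $4,954.77 × 0.01 = $49.55
Union dues: $4,954.77 × 0.01 = $49.55
Total deductions = $105.04 + $470.70 + $306.53 + $131.37 + $963.39 + $49.55 + $49.55 + $49.55 = $2,125.68
Net pay = $4,954.77 − $2,125.68 = $2,829.09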